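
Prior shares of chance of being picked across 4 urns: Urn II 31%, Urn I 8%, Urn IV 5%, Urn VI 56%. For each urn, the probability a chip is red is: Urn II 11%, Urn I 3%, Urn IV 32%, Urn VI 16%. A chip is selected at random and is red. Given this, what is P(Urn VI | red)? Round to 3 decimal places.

0.631

Compute prior × likelihood for every hypothesis:
  Urn II: 0.31 × 0.11 = 0.0341
  Urn I: 0.08 × 0.03 = 0.0024
  Urn IV: 0.05 × 0.32 = 0.016
  Urn VI: 0.56 × 0.16 = 0.0896
Sum = 0.1421.
P(Urn VI | evidence) = 0.0896 / 0.1421 ≈ 0.631.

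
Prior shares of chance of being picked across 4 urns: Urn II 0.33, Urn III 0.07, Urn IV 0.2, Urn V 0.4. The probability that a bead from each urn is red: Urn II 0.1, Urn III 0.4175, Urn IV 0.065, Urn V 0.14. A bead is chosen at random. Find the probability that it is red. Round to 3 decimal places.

Prior × likelihood for each hypothesis:
  Urn II: 0.33 × 0.1 = 0.033
  Urn III: 0.07 × 0.4175 = 0.029225
  Urn IV: 0.2 × 0.065 = 0.013
  Urn V: 0.4 × 0.14 = 0.056
P(red) = 0.033 + 0.029225 + 0.013 + 0.056 = 0.131225 → 0.131.

0.131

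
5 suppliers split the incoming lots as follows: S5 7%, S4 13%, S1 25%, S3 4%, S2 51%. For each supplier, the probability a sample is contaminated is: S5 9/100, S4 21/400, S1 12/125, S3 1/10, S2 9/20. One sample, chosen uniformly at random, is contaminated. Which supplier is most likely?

S2

Prior × likelihood for each hypothesis:
  S5: 0.07 × 0.09 = 0.0063
  S4: 0.13 × 0.0525 = 0.006825
  S1: 0.25 × 0.096 = 0.024
  S3: 0.04 × 0.1 = 0.004
  S2: 0.51 × 0.45 = 0.2295
Sum = 0.270625.
Largest term belongs to S2, so S2 is most probable.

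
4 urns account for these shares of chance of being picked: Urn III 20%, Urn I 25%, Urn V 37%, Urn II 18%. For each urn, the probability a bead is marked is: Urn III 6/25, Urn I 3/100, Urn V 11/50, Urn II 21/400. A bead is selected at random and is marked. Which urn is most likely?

Urn V

By Bayes' rule, posterior ∝ prior × likelihood:
  Urn III: 0.2 × 0.24 = 0.048
  Urn I: 0.25 × 0.03 = 0.0075
  Urn V: 0.37 × 0.22 = 0.0814
  Urn II: 0.18 × 0.0525 = 0.00945
Total = 0.14635.
Largest term belongs to Urn V, so Urn V is most probable.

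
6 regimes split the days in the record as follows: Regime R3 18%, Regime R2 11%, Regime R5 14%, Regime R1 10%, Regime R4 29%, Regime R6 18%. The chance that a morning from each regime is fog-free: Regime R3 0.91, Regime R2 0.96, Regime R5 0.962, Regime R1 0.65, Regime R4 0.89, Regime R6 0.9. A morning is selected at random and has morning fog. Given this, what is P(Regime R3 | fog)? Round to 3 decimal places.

Taking complements, P(fog | each) = Regime R3 0.09, Regime R2 0.04, Regime R5 0.038, Regime R1 0.35, Regime R4 0.11, Regime R6 0.1.
Compute prior × likelihood for every hypothesis:
  Regime R3: 0.18 × 0.09 = 0.0162
  Regime R2: 0.11 × 0.04 = 0.0044
  Regime R5: 0.14 × 0.038 = 0.00532
  Regime R1: 0.1 × 0.35 = 0.035
  Regime R4: 0.29 × 0.11 = 0.0319
  Regime R6: 0.18 × 0.1 = 0.018
Normalizing constant = 0.11082.
P(Regime R3 | evidence) = 0.0162 / 0.11082 ≈ 0.146.

0.146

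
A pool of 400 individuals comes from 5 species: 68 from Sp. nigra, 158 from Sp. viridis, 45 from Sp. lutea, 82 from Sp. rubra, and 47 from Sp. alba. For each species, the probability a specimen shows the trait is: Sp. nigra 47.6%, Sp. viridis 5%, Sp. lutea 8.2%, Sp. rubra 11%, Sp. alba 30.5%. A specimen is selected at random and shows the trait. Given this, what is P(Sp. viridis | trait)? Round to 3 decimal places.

Compute prior × likelihood for every hypothesis:
  Sp. nigra: 0.17 × 0.476 = 0.08092
  Sp. viridis: 0.395 × 0.05 = 0.01975
  Sp. lutea: 0.1125 × 0.082 = 0.009225
  Sp. rubra: 0.205 × 0.11 = 0.02255
  Sp. alba: 0.1175 × 0.305 = 0.0358375
Normalizing constant = 0.1682825.
P(Sp. viridis | evidence) = 0.01975 / 0.1682825 ≈ 0.117.

0.117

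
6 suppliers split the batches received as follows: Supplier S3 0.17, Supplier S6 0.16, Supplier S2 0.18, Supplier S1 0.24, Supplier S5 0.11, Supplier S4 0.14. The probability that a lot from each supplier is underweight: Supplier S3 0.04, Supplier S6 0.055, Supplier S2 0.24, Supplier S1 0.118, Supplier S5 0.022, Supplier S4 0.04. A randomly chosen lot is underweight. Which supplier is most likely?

By Bayes' rule, posterior ∝ prior × likelihood:
  Supplier S3: 0.17 × 0.04 = 0.0068
  Supplier S6: 0.16 × 0.055 = 0.0088
  Supplier S2: 0.18 × 0.24 = 0.0432
  Supplier S1: 0.24 × 0.118 = 0.02832
  Supplier S5: 0.11 × 0.022 = 0.00242
  Supplier S4: 0.14 × 0.04 = 0.0056
Total = 0.09514.
Largest term belongs to Supplier S2, so Supplier S2 is most probable.

Supplier S2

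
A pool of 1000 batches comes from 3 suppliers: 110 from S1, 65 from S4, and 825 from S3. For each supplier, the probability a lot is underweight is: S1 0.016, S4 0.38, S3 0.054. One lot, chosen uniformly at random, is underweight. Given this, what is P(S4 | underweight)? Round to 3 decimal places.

0.348

By Bayes' rule, posterior ∝ prior × likelihood:
  S1: 0.11 × 0.016 = 0.00176
  S4: 0.065 × 0.38 = 0.0247
  S3: 0.825 × 0.054 = 0.04455
Normalizing constant = 0.07101.
P(S4 | evidence) = 0.0247 / 0.07101 ≈ 0.348.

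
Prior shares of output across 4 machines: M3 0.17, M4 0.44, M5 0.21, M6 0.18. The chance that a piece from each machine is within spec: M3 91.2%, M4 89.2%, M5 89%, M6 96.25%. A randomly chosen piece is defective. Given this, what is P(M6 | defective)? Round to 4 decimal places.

0.0731

Taking complements, P(defective | each) = M3 0.088, M4 0.108, M5 0.11, M6 0.0375.
Compute prior × likelihood for every hypothesis:
  M3: 0.17 × 0.088 = 0.01496
  M4: 0.44 × 0.108 = 0.04752
  M5: 0.21 × 0.11 = 0.0231
  M6: 0.18 × 0.0375 = 0.00675
Normalizing constant = 0.09233.
P(M6 | evidence) = 0.00675 / 0.09233 ≈ 0.0731.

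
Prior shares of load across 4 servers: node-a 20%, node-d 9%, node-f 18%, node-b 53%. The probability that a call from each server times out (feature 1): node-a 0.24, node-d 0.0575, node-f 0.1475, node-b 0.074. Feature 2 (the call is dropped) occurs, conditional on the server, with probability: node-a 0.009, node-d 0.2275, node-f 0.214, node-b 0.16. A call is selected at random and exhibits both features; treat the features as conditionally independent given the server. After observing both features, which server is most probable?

By Bayes' rule, posterior ∝ prior × likelihood:
  node-a: 0.2 × 0.24 × 0.009 = 0.000432
  node-d: 0.09 × 0.0575 × 0.2275 = 0.0011773125
  node-f: 0.18 × 0.1475 × 0.214 = 0.0056817
  node-b: 0.53 × 0.074 × 0.16 = 0.0062752
Sum = 0.0135662125.
Largest term belongs to node-b, so node-b is most probable.

node-b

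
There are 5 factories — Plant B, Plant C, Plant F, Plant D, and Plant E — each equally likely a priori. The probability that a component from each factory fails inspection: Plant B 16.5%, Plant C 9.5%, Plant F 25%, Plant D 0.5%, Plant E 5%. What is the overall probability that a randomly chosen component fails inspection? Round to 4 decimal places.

0.1130

Since the prior is uniform, the posterior is proportional to the likelihood:
  Plant B: 0.165
  Plant C: 0.095
  Plant F: 0.25
  Plant D: 0.005
  Plant E: 0.05
P(nonconforming) = (1/5) × (0.165 + 0.095 + 0.25 + 0.005 + 0.05) = 0.565/5 ≈ 0.1130.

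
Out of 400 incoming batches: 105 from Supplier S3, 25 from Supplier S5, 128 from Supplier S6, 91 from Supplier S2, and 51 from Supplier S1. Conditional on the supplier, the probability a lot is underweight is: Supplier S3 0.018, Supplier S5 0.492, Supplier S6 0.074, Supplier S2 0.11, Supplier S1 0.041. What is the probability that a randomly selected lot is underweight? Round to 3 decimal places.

0.089

Prior × likelihood for each hypothesis:
  Supplier S3: 0.2625 × 0.018 = 0.004725
  Supplier S5: 0.0625 × 0.492 = 0.03075
  Supplier S6: 0.32 × 0.074 = 0.02368
  Supplier S2: 0.2275 × 0.11 = 0.025025
  Supplier S1: 0.1275 × 0.041 = 0.0052275
P(underweight) = 0.004725 + 0.03075 + 0.02368 + 0.025025 + 0.0052275 = 0.0894075 → 0.089.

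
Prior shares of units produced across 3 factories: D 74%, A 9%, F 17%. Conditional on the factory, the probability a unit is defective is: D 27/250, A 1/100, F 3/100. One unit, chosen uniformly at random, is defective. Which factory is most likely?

D

Prior × likelihood for each hypothesis:
  D: 0.74 × 0.108 = 0.07992
  A: 0.09 × 0.01 = 0.0009
  F: 0.17 × 0.03 = 0.0051
Total = 0.08592.
Largest term belongs to D, so D is most probable.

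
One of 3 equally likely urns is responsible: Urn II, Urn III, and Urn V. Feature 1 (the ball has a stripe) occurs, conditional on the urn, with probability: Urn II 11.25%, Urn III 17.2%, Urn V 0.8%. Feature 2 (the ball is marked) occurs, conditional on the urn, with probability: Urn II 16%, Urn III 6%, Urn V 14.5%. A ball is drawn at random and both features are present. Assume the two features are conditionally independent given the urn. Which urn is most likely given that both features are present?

With a uniform prior (1/3 each), posterior ∝ likelihood:
  Urn II: 0.1125 × 0.16 = 0.018
  Urn III: 0.172 × 0.06 = 0.01032
  Urn V: 0.008 × 0.145 = 0.00116
Normalizing constant = 0.02948.
Largest term belongs to Urn II, so Urn II is most probable.

Urn II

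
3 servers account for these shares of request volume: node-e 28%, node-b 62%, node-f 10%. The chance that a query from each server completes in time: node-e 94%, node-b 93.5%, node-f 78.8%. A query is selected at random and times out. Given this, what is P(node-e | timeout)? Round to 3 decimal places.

Taking complements, P(timeout | each) = node-e 0.06, node-b 0.065, node-f 0.212.
Unnormalized posteriors (prior × likelihood):
  node-e: 0.28 × 0.06 = 0.0168
  node-b: 0.62 × 0.065 = 0.0403
  node-f: 0.1 × 0.212 = 0.0212
Total = 0.0783.
P(node-e | evidence) = 0.0168 / 0.0783 ≈ 0.215.

0.215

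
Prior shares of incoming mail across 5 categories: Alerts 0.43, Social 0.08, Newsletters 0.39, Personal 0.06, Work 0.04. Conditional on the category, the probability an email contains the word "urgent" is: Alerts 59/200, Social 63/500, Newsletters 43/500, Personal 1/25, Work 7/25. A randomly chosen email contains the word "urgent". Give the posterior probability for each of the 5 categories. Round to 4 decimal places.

Alerts 0.6891, Social 0.0548, Newsletters 0.1822, Personal 0.0130, Work 0.0608

Unnormalized posteriors (prior × likelihood):
  Alerts: 0.43 × 0.295 = 0.12685
  Social: 0.08 × 0.126 = 0.01008
  Newsletters: 0.39 × 0.086 = 0.03354
  Personal: 0.06 × 0.04 = 0.0024
  Work: 0.04 × 0.28 = 0.0112
Sum = 0.18407.
P(Alerts | urgent-flag) = 0.12685/0.18407 ≈ 0.6891
P(Social | urgent-flag) = 0.01008/0.18407 ≈ 0.0548
P(Newsletters | urgent-flag) = 0.03354/0.18407 ≈ 0.1822
P(Personal | urgent-flag) = 0.0024/0.18407 ≈ 0.0130
P(Work | urgent-flag) = 0.0112/0.18407 ≈ 0.0608
(Check: 0.6891+0.0548+0.1822+0.0130+0.0608 = 0.9999.)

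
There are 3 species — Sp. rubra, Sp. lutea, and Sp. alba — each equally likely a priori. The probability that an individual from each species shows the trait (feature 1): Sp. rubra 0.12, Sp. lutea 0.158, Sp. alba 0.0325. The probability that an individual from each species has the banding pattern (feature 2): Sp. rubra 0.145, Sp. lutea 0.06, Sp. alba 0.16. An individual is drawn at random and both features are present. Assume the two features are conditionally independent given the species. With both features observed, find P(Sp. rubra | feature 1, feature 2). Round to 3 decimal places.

0.542

Since the prior is uniform, the posterior is proportional to the likelihood:
  Sp. rubra: 0.12 × 0.145 = 0.0174
  Sp. lutea: 0.158 × 0.06 = 0.00948
  Sp. alba: 0.0325 × 0.16 = 0.0052
Sum = 0.03208.
P(Sp. rubra | evidence) = 0.0174 / 0.03208 ≈ 0.542.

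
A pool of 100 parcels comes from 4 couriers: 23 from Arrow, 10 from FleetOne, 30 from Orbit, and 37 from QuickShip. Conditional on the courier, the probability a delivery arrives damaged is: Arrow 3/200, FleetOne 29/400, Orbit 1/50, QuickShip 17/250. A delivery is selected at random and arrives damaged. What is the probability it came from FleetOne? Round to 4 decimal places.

0.1732

By Bayes' rule, posterior ∝ prior × likelihood:
  Arrow: 0.23 × 0.015 = 0.00345
  FleetOne: 0.1 × 0.0725 = 0.00725
  Orbit: 0.3 × 0.02 = 0.006
  QuickShip: 0.37 × 0.068 = 0.02516
Total = 0.04186.
P(FleetOne | evidence) = 0.00725 / 0.04186 ≈ 0.1732.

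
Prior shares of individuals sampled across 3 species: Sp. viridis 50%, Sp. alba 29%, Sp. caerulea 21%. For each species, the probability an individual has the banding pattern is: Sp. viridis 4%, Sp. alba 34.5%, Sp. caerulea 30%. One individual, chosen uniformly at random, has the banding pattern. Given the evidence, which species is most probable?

Compute prior × likelihood for every hypothesis:
  Sp. viridis: 0.5 × 0.04 = 0.02
  Sp. alba: 0.29 × 0.345 = 0.10005
  Sp. caerulea: 0.21 × 0.3 = 0.063
Sum = 0.18305.
Largest term belongs to Sp. alba, so Sp. alba is most probable.

Sp. alba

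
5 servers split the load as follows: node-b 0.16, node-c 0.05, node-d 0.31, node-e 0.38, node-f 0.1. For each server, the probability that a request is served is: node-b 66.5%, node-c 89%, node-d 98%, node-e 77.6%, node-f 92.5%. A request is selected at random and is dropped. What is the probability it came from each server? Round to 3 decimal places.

Taking complements, P(dropped | each) = node-b 0.335, node-c 0.11, node-d 0.02, node-e 0.224, node-f 0.075.
By Bayes' rule, posterior ∝ prior × likelihood:
  node-b: 0.16 × 0.335 = 0.0536
  node-c: 0.05 × 0.11 = 0.0055
  node-d: 0.31 × 0.02 = 0.0062
  node-e: 0.38 × 0.224 = 0.08512
  node-f: 0.1 × 0.075 = 0.0075
Normalizing constant = 0.15792.
P(node-b | dropped) = 0.0536/0.15792 ≈ 0.339
P(node-c | dropped) = 0.0055/0.15792 ≈ 0.035
P(node-d | dropped) = 0.0062/0.15792 ≈ 0.039
P(node-e | dropped) = 0.08512/0.15792 ≈ 0.539
P(node-f | dropped) = 0.0075/0.15792 ≈ 0.047
(Check: 0.339+0.035+0.039+0.539+0.047 = 0.999.)

node-b 0.339, node-c 0.035, node-d 0.039, node-e 0.539, node-f 0.047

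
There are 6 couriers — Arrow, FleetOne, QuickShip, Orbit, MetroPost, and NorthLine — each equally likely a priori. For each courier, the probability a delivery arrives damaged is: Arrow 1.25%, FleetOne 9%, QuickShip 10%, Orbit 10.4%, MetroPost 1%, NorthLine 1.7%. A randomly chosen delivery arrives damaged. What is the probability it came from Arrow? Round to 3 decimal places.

0.037

With a uniform prior (1/6 each), posterior ∝ likelihood:
  Arrow: 0.0125
  FleetOne: 0.09
  QuickShip: 0.1
  Orbit: 0.104
  MetroPost: 0.01
  NorthLine: 0.017
Sum = 0.3335.
P(Arrow | evidence) = 0.0125 / 0.3335 ≈ 0.037.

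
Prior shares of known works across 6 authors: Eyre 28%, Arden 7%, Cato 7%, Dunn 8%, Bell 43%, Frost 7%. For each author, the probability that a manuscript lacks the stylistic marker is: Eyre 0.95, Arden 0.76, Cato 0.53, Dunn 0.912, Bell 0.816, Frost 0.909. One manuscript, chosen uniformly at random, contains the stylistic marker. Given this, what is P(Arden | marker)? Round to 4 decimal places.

Taking complements, P(marker | each) = Eyre 0.05, Arden 0.24, Cato 0.47, Dunn 0.088, Bell 0.184, Frost 0.091.
Compute prior × likelihood for every hypothesis:
  Eyre: 0.28 × 0.05 = 0.014
  Arden: 0.07 × 0.24 = 0.0168
  Cato: 0.07 × 0.47 = 0.0329
  Dunn: 0.08 × 0.088 = 0.00704
  Bell: 0.43 × 0.184 = 0.07912
  Frost: 0.07 × 0.091 = 0.00637
Total = 0.15623.
P(Arden | evidence) = 0.0168 / 0.15623 ≈ 0.1075.

0.1075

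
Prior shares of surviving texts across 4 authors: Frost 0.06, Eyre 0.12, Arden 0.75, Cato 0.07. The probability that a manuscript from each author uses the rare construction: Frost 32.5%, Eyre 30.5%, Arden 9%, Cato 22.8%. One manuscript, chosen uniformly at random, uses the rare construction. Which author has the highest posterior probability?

Arden

By Bayes' rule, posterior ∝ prior × likelihood:
  Frost: 0.06 × 0.325 = 0.0195
  Eyre: 0.12 × 0.305 = 0.0366
  Arden: 0.75 × 0.09 = 0.0675
  Cato: 0.07 × 0.228 = 0.01596
Total = 0.13956.
Largest term belongs to Arden, so Arden is most probable.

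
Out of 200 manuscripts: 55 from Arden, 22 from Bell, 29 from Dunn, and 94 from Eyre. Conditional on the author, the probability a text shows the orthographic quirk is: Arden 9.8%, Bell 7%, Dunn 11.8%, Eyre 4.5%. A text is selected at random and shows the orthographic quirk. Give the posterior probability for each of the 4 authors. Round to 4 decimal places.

Arden 0.3696, Bell 0.1056, Dunn 0.2347, Eyre 0.2901

Unnormalized posteriors (prior × likelihood):
  Arden: 0.275 × 0.098 = 0.02695
  Bell: 0.11 × 0.07 = 0.0077
  Dunn: 0.145 × 0.118 = 0.01711
  Eyre: 0.47 × 0.045 = 0.02115
Total = 0.07291.
P(Arden | quirk) = 0.02695/0.07291 ≈ 0.3696
P(Bell | quirk) = 0.0077/0.07291 ≈ 0.1056
P(Dunn | quirk) = 0.01711/0.07291 ≈ 0.2347
P(Eyre | quirk) = 0.02115/0.07291 ≈ 0.2901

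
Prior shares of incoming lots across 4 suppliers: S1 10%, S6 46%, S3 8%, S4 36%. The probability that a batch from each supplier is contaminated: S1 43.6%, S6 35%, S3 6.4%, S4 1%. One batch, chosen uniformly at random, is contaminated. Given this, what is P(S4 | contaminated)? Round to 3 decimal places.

Unnormalized posteriors (prior × likelihood):
  S1: 0.1 × 0.436 = 0.0436
  S6: 0.46 × 0.35 = 0.161
  S3: 0.08 × 0.064 = 0.00512
  S4: 0.36 × 0.01 = 0.0036
Sum = 0.21332.
P(S4 | evidence) = 0.0036 / 0.21332 ≈ 0.017.

0.017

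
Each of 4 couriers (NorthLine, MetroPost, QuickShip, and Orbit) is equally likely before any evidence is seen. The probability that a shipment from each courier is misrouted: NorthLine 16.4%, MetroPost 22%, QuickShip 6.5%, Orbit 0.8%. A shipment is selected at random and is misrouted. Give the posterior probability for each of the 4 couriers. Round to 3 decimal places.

With a uniform prior (1/4 each), posterior ∝ likelihood:
  NorthLine: 0.164
  MetroPost: 0.22
  QuickShip: 0.065
  Orbit: 0.008
Sum = 0.457.
P(NorthLine | misrouted) = 0.164/0.457 ≈ 0.359
P(MetroPost | misrouted) = 0.22/0.457 ≈ 0.481
P(QuickShip | misrouted) = 0.065/0.457 ≈ 0.142
P(Orbit | misrouted) = 0.008/0.457 ≈ 0.018
(Check: 0.359+0.481+0.142+0.018 = 1.000.)

NorthLine 0.359, MetroPost 0.481, QuickShip 0.142, Orbit 0.018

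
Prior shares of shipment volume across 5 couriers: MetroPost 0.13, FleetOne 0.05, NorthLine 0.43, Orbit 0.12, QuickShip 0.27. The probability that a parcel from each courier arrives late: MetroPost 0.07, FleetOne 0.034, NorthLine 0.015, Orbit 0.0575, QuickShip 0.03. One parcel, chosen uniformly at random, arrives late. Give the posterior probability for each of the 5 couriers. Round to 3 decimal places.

MetroPost 0.282, FleetOne 0.053, NorthLine 0.200, Orbit 0.214, QuickShip 0.251

Unnormalized posteriors (prior × likelihood):
  MetroPost: 0.13 × 0.07 = 0.0091
  FleetOne: 0.05 × 0.034 = 0.0017
  NorthLine: 0.43 × 0.015 = 0.00645
  Orbit: 0.12 × 0.0575 = 0.0069
  QuickShip: 0.27 × 0.03 = 0.0081
Sum = 0.03225.
P(MetroPost | late) = 0.0091/0.03225 ≈ 0.282
P(FleetOne | late) = 0.0017/0.03225 ≈ 0.053
P(NorthLine | late) = 0.00645/0.03225 ≈ 0.200
P(Orbit | late) = 0.0069/0.03225 ≈ 0.214
P(QuickShip | late) = 0.0081/0.03225 ≈ 0.251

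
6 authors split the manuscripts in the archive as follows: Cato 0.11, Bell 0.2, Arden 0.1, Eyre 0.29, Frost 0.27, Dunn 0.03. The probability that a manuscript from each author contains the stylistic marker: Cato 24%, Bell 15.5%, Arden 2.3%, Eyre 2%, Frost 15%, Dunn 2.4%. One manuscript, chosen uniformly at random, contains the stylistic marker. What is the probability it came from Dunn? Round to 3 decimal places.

0.007

Prior × likelihood for each hypothesis:
  Cato: 0.11 × 0.24 = 0.0264
  Bell: 0.2 × 0.155 = 0.031
  Arden: 0.1 × 0.023 = 0.0023
  Eyre: 0.29 × 0.02 = 0.0058
  Frost: 0.27 × 0.15 = 0.0405
  Dunn: 0.03 × 0.024 = 0.00072
Total = 0.10672.
P(Dunn | evidence) = 0.00072 / 0.10672 ≈ 0.007.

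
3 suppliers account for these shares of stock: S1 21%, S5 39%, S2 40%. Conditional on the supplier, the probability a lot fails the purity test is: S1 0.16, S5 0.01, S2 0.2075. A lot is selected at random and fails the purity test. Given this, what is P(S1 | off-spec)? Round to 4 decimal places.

0.2788

Unnormalized posteriors (prior × likelihood):
  S1: 0.21 × 0.16 = 0.0336
  S5: 0.39 × 0.01 = 0.0039
  S2: 0.4 × 0.2075 = 0.083
Total = 0.1205.
P(S1 | evidence) = 0.0336 / 0.1205 ≈ 0.2788.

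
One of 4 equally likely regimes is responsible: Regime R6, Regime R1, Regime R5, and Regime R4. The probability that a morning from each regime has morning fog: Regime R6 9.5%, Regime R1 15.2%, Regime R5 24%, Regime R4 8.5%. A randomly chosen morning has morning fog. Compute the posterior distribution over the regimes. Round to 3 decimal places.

Regime R6 0.166, Regime R1 0.266, Regime R5 0.420, Regime R4 0.149

With a uniform prior (1/4 each), posterior ∝ likelihood:
  Regime R6: 0.095
  Regime R1: 0.152
  Regime R5: 0.24
  Regime R4: 0.085
Normalizing constant = 0.572.
P(Regime R6 | fog) = 0.095/0.572 ≈ 0.166
P(Regime R1 | fog) = 0.152/0.572 ≈ 0.266
P(Regime R5 | fog) = 0.24/0.572 ≈ 0.420
P(Regime R4 | fog) = 0.085/0.572 ≈ 0.149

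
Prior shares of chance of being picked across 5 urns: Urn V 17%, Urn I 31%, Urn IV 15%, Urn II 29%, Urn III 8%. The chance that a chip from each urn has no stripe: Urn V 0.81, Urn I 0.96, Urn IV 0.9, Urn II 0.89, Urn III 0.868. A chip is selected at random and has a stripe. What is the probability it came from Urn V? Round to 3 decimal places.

0.316

Taking complements, P(striped | each) = Urn V 0.19, Urn I 0.04, Urn IV 0.1, Urn II 0.11, Urn III 0.132.
Unnormalized posteriors (prior × likelihood):
  Urn V: 0.17 × 0.19 = 0.0323
  Urn I: 0.31 × 0.04 = 0.0124
  Urn IV: 0.15 × 0.1 = 0.015
  Urn II: 0.29 × 0.11 = 0.0319
  Urn III: 0.08 × 0.132 = 0.01056
Sum = 0.10216.
P(Urn V | evidence) = 0.0323 / 0.10216 ≈ 0.316.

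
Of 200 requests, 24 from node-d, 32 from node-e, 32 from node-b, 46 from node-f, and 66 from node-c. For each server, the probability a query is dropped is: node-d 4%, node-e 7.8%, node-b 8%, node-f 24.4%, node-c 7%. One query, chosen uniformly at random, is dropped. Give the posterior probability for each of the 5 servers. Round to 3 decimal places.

node-d 0.044, node-e 0.114, node-b 0.117, node-f 0.513, node-c 0.211

Prior × likelihood for each hypothesis:
  node-d: 0.12 × 0.04 = 0.0048
  node-e: 0.16 × 0.078 = 0.01248
  node-b: 0.16 × 0.08 = 0.0128
  node-f: 0.23 × 0.244 = 0.05612
  node-c: 0.33 × 0.07 = 0.0231
Total = 0.1093.
P(node-d | dropped) = 0.0048/0.1093 ≈ 0.044
P(node-e | dropped) = 0.01248/0.1093 ≈ 0.114
P(node-b | dropped) = 0.0128/0.1093 ≈ 0.117
P(node-f | dropped) = 0.05612/0.1093 ≈ 0.513
P(node-c | dropped) = 0.0231/0.1093 ≈ 0.211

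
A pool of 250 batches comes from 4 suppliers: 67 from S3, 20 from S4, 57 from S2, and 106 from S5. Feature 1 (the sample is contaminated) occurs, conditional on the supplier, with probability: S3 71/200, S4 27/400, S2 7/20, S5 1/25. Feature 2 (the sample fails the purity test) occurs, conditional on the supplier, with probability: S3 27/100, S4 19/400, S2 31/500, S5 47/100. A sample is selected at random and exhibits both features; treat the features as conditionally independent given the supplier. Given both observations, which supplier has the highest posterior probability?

Compute prior × likelihood for every hypothesis:
  S3: 0.268 × 0.355 × 0.27 = 0.0256878
  S4: 0.08 × 0.0675 × 0.0475 = 0.0002565
  S2: 0.228 × 0.35 × 0.062 = 0.0049476
  S5: 0.424 × 0.04 × 0.47 = 0.0079712
Sum = 0.0388631.
Largest term belongs to S3, so S3 is most probable.

S3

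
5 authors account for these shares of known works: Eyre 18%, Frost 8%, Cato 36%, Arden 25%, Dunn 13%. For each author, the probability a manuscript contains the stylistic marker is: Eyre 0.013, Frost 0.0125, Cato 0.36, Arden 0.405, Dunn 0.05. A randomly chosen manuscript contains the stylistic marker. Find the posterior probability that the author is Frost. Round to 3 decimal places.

Unnormalized posteriors (prior × likelihood):
  Eyre: 0.18 × 0.013 = 0.00234
  Frost: 0.08 × 0.0125 = 0.001
  Cato: 0.36 × 0.36 = 0.1296
  Arden: 0.25 × 0.405 = 0.10125
  Dunn: 0.13 × 0.05 = 0.0065
Normalizing constant = 0.24069.
P(Frost | evidence) = 0.001 / 0.24069 ≈ 0.004.

0.004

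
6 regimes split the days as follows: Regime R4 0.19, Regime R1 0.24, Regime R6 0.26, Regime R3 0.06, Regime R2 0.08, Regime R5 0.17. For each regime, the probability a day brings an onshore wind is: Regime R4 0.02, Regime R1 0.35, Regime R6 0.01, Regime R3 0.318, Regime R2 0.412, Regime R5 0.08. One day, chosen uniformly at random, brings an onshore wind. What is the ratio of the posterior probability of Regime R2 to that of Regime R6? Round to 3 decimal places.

Prior × likelihood for each hypothesis:
  Regime R4: 0.19 × 0.02 = 0.0038
  Regime R1: 0.24 × 0.35 = 0.084
  Regime R6: 0.26 × 0.01 = 0.0026
  Regime R3: 0.06 × 0.318 = 0.01908
  Regime R2: 0.08 × 0.412 = 0.03296
  Regime R5: 0.17 × 0.08 = 0.0136
Total = 0.15604.
The ratio is 0.03296 / 0.0026 (the normalizer cancels) = 12.677.

12.677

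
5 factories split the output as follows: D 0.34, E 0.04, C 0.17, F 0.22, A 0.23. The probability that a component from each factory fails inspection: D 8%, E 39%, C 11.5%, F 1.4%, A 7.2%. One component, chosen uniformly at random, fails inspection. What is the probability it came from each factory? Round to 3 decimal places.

D 0.332, E 0.190, C 0.238, F 0.038, A 0.202

Unnormalized posteriors (prior × likelihood):
  D: 0.34 × 0.08 = 0.0272
  E: 0.04 × 0.39 = 0.0156
  C: 0.17 × 0.115 = 0.01955
  F: 0.22 × 0.014 = 0.00308
  A: 0.23 × 0.072 = 0.01656
Sum = 0.08199.
P(D | nonconforming) = 0.0272/0.08199 ≈ 0.332
P(E | nonconforming) = 0.0156/0.08199 ≈ 0.190
P(C | nonconforming) = 0.01955/0.08199 ≈ 0.238
P(F | nonconforming) = 0.00308/0.08199 ≈ 0.038
P(A | nonconforming) = 0.01656/0.08199 ≈ 0.202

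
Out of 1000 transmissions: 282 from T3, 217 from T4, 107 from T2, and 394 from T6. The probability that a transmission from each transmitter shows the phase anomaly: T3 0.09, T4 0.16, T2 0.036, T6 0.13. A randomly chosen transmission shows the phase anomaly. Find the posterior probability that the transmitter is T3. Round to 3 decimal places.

0.220

By Bayes' rule, posterior ∝ prior × likelihood:
  T3: 0.282 × 0.09 = 0.02538
  T4: 0.217 × 0.16 = 0.03472
  T2: 0.107 × 0.036 = 0.003852
  T6: 0.394 × 0.13 = 0.05122
Normalizing constant = 0.115172.
P(T3 | evidence) = 0.02538 / 0.115172 ≈ 0.220.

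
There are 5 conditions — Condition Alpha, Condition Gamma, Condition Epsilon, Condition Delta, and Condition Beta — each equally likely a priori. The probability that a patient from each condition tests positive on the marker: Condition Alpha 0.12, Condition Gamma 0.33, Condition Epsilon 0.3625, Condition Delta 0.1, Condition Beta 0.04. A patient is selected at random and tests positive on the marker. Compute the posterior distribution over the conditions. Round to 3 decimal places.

Condition Alpha 0.126, Condition Gamma 0.346, Condition Epsilon 0.381, Condition Delta 0.105, Condition Beta 0.042

With a uniform prior (1/5 each), posterior ∝ likelihood:
  Condition Alpha: 0.12
  Condition Gamma: 0.33
  Condition Epsilon: 0.3625
  Condition Delta: 0.1
  Condition Beta: 0.04
Total = 0.9525.
P(Condition Alpha | marker-positive) = 0.12/0.9525 ≈ 0.126
P(Condition Gamma | marker-positive) = 0.33/0.9525 ≈ 0.346
P(Condition Epsilon | marker-positive) = 0.3625/0.9525 ≈ 0.381
P(Condition Delta | marker-positive) = 0.1/0.9525 ≈ 0.105
P(Condition Beta | marker-positive) = 0.04/0.9525 ≈ 0.042
(Check: 0.126+0.346+0.381+0.105+0.042 = 1.000.)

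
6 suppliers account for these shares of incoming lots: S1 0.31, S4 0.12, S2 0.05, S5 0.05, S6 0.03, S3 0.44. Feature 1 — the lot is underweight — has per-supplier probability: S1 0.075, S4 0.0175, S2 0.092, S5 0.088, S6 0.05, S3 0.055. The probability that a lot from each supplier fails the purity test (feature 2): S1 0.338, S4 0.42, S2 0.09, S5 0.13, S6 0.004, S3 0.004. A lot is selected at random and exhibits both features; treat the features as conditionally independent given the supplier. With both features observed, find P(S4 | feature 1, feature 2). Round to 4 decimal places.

Prior × likelihood for each hypothesis:
  S1: 0.31 × 0.075 × 0.338 = 0.0078585
  S4: 0.12 × 0.0175 × 0.42 = 0.000882
  S2: 0.05 × 0.092 × 0.09 = 0.000414
  S5: 0.05 × 0.088 × 0.13 = 0.000572
  S6: 0.03 × 0.05 × 0.004 = 0.000006
  S3: 0.44 × 0.055 × 0.004 = 0.0000968
Sum = 0.0098293.
P(S4 | evidence) = 0.000882 / 0.0098293 ≈ 0.0897.

0.0897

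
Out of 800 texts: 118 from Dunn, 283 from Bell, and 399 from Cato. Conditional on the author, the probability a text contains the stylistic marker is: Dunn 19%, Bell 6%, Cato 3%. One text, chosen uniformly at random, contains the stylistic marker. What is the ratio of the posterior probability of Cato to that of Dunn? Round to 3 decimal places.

0.534

Unnormalized posteriors (prior × likelihood):
  Dunn: 0.1475 × 0.19 = 0.028025
  Bell: 0.35375 × 0.06 = 0.021225
  Cato: 0.49875 × 0.03 = 0.0149625
Total = 0.0642125.
The ratio is 0.0149625 / 0.028025 (the normalizer cancels) = 0.534.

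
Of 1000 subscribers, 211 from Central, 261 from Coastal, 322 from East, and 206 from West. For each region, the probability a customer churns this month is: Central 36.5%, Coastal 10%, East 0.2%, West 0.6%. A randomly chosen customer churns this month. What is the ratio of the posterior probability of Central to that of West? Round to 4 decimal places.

By Bayes' rule, posterior ∝ prior × likelihood:
  Central: 0.211 × 0.365 = 0.077015
  Coastal: 0.261 × 0.1 = 0.0261
  East: 0.322 × 0.002 = 0.000644
  West: 0.206 × 0.006 = 0.001236
Sum = 0.104995.
The ratio is 0.077015 / 0.001236 (the normalizer cancels) = 62.3099.

62.3099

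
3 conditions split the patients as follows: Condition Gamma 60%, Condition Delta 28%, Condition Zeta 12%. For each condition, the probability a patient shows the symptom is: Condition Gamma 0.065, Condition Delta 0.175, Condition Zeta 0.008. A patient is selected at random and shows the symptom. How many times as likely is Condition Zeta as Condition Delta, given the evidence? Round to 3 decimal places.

0.020

Prior × likelihood for each hypothesis:
  Condition Gamma: 0.6 × 0.065 = 0.039
  Condition Delta: 0.28 × 0.175 = 0.049
  Condition Zeta: 0.12 × 0.008 = 0.00096
Normalizing constant = 0.08896.
The ratio is 0.00096 / 0.049 (the normalizer cancels) = 0.020.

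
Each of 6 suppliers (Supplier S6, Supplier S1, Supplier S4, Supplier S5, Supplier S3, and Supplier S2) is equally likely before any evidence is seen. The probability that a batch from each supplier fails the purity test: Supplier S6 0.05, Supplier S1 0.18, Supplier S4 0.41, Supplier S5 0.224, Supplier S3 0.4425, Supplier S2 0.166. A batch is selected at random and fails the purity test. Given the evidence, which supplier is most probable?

With a uniform prior (1/6 each), posterior ∝ likelihood:
  Supplier S6: 0.05
  Supplier S1: 0.18
  Supplier S4: 0.41
  Supplier S5: 0.224
  Supplier S3: 0.4425
  Supplier S2: 0.166
Normalizing constant = 1.4725.
Largest term belongs to Supplier S3, so Supplier S3 is most probable.

Supplier S3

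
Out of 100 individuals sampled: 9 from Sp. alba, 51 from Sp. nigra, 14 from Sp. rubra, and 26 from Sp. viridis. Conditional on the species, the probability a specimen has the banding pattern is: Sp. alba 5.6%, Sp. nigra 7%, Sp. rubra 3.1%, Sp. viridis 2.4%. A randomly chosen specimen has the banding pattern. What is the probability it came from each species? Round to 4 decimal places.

Sp. alba 0.0982, Sp. nigra 0.6956, Sp. rubra 0.0846, Sp. viridis 0.1216

Prior × likelihood for each hypothesis:
  Sp. alba: 0.09 × 0.056 = 0.00504
  Sp. nigra: 0.51 × 0.07 = 0.0357
  Sp. rubra: 0.14 × 0.031 = 0.00434
  Sp. viridis: 0.26 × 0.024 = 0.00624
Sum = 0.05132.
P(Sp. alba | banded) = 0.00504/0.05132 ≈ 0.0982
P(Sp. nigra | banded) = 0.0357/0.05132 ≈ 0.6956
P(Sp. rubra | banded) = 0.00434/0.05132 ≈ 0.0846
P(Sp. viridis | banded) = 0.00624/0.05132 ≈ 0.1216
(Check: 0.0982+0.6956+0.0846+0.1216 = 1.0000.)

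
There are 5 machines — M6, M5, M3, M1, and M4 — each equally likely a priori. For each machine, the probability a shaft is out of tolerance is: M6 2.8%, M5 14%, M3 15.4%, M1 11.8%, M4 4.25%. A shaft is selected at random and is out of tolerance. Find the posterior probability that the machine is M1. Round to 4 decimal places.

Since the prior is uniform, the posterior is proportional to the likelihood:
  M6: 0.028
  M5: 0.14
  M3: 0.154
  M1: 0.118
  M4: 0.0425
Total = 0.4825.
P(M1 | evidence) = 0.118 / 0.4825 ≈ 0.2446.

0.2446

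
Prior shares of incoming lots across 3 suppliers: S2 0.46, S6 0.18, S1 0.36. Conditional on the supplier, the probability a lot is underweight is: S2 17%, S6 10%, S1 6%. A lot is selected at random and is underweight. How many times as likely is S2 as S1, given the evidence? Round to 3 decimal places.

Compute prior × likelihood for every hypothesis:
  S2: 0.46 × 0.17 = 0.0782
  S6: 0.18 × 0.1 = 0.018
  S1: 0.36 × 0.06 = 0.0216
Normalizing constant = 0.1178.
The ratio is 0.0782 / 0.0216 (the normalizer cancels) = 3.620.

3.620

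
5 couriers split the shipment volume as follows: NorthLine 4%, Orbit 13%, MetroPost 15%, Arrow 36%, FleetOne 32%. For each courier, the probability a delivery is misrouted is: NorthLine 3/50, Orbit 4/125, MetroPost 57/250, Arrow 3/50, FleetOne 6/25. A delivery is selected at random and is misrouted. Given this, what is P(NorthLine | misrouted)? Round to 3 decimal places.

0.017

By Bayes' rule, posterior ∝ prior × likelihood:
  NorthLine: 0.04 × 0.06 = 0.0024
  Orbit: 0.13 × 0.032 = 0.00416
  MetroPost: 0.15 × 0.228 = 0.0342
  Arrow: 0.36 × 0.06 = 0.0216
  FleetOne: 0.32 × 0.24 = 0.0768
Sum = 0.13916.
P(NorthLine | evidence) = 0.0024 / 0.13916 ≈ 0.017.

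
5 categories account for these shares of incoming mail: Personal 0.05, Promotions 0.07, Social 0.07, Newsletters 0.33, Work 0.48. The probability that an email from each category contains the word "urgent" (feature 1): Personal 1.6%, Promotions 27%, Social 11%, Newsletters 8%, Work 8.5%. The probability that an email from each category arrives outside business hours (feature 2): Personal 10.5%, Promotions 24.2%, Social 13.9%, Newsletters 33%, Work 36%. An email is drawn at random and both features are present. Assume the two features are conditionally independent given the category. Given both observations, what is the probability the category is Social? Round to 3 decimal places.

By Bayes' rule, posterior ∝ prior × likelihood:
  Personal: 0.05 × 0.016 × 0.105 = 0.000084
  Promotions: 0.07 × 0.27 × 0.242 = 0.0045738
  Social: 0.07 × 0.11 × 0.139 = 0.0010703
  Newsletters: 0.33 × 0.08 × 0.33 = 0.008712
  Work: 0.48 × 0.085 × 0.36 = 0.014688
Normalizing constant = 0.0291281.
P(Social | evidence) = 0.0010703 / 0.0291281 ≈ 0.037.

0.037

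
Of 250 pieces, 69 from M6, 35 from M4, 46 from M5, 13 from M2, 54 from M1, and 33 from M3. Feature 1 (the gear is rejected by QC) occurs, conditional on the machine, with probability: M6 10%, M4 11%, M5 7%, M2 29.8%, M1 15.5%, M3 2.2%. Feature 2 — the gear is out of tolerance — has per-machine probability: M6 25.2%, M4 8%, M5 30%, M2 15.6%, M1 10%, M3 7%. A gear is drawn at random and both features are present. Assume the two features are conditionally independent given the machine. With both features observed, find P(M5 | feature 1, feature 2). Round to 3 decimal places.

0.214

Unnormalized posteriors (prior × likelihood):
  M6: 0.276 × 0.1 × 0.252 = 0.0069552
  M4: 0.14 × 0.11 × 0.08 = 0.001232
  M5: 0.184 × 0.07 × 0.3 = 0.003864
  M2: 0.052 × 0.298 × 0.156 = 0.002417376
  M1: 0.216 × 0.155 × 0.1 = 0.003348
  M3: 0.132 × 0.022 × 0.07 = 0.00020328
Normalizing constant = 0.018019856.
P(M5 | evidence) = 0.003864 / 0.018019856 ≈ 0.214.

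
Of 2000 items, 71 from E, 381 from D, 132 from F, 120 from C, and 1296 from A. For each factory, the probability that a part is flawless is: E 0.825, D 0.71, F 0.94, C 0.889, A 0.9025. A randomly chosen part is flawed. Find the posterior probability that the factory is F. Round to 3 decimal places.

0.029

Taking complements, P(flawed | each) = E 0.175, D 0.29, F 0.06, C 0.111, A 0.0975.
By Bayes' rule, posterior ∝ prior × likelihood:
  E: 0.0355 × 0.175 = 0.0062125
  D: 0.1905 × 0.29 = 0.055245
  F: 0.066 × 0.06 = 0.00396
  C: 0.06 × 0.111 = 0.00666
  A: 0.648 × 0.0975 = 0.06318
Total = 0.1352575.
P(F | evidence) = 0.00396 / 0.1352575 ≈ 0.029.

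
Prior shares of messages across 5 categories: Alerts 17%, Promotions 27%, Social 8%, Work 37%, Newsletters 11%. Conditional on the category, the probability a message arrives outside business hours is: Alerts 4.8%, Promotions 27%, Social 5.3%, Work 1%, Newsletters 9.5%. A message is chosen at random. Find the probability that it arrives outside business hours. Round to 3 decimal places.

By Bayes' rule, posterior ∝ prior × likelihood:
  Alerts: 0.17 × 0.048 = 0.00816
  Promotions: 0.27 × 0.27 = 0.0729
  Social: 0.08 × 0.053 = 0.00424
  Work: 0.37 × 0.01 = 0.0037
  Newsletters: 0.11 × 0.095 = 0.01045
P(off-hours) = 0.00816 + 0.0729 + 0.00424 + 0.0037 + 0.01045 = 0.09945 → 0.099.

0.099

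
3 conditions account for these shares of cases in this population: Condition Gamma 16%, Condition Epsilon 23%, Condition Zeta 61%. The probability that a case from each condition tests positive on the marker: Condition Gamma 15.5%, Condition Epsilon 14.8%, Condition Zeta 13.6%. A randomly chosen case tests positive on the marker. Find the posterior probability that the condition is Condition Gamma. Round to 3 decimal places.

0.175

By Bayes' rule, posterior ∝ prior × likelihood:
  Condition Gamma: 0.16 × 0.155 = 0.0248
  Condition Epsilon: 0.23 × 0.148 = 0.03404
  Condition Zeta: 0.61 × 0.136 = 0.08296
Sum = 0.1418.
P(Condition Gamma | evidence) = 0.0248 / 0.1418 ≈ 0.175.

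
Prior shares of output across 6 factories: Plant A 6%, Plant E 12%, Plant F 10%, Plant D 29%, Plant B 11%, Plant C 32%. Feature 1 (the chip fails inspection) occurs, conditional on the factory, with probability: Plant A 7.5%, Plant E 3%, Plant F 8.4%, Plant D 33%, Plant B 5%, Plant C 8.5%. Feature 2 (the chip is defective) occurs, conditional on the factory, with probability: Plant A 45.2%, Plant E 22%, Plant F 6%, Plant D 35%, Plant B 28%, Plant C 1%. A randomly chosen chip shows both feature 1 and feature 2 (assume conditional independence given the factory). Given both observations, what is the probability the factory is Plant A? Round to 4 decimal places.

0.0526

Unnormalized posteriors (prior × likelihood):
  Plant A: 0.06 × 0.075 × 0.452 = 0.002034
  Plant E: 0.12 × 0.03 × 0.22 = 0.000792
  Plant F: 0.1 × 0.084 × 0.06 = 0.000504
  Plant D: 0.29 × 0.33 × 0.35 = 0.033495
  Plant B: 0.11 × 0.05 × 0.28 = 0.00154
  Plant C: 0.32 × 0.085 × 0.01 = 0.000272
Sum = 0.038637.
P(Plant A | evidence) = 0.002034 / 0.038637 ≈ 0.0526.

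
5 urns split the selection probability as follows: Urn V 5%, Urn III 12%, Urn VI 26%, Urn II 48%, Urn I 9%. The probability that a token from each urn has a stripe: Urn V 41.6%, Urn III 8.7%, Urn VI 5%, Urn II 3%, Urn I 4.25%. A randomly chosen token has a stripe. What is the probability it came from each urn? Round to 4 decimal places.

By Bayes' rule, posterior ∝ prior × likelihood:
  Urn V: 0.05 × 0.416 = 0.0208
  Urn III: 0.12 × 0.087 = 0.01044
  Urn VI: 0.26 × 0.05 = 0.013
  Urn II: 0.48 × 0.03 = 0.0144
  Urn I: 0.09 × 0.0425 = 0.003825
Sum = 0.062465.
P(Urn V | striped) = 0.0208/0.062465 ≈ 0.3330
P(Urn III | striped) = 0.01044/0.062465 ≈ 0.1671
P(Urn VI | striped) = 0.013/0.062465 ≈ 0.2081
P(Urn II | striped) = 0.0144/0.062465 ≈ 0.2305
P(Urn I | striped) = 0.003825/0.062465 ≈ 0.0612
(Check: 0.3330+0.1671+0.2081+0.2305+0.0612 = 0.9999.)

Urn V 0.3330, Urn III 0.1671, Urn VI 0.2081, Urn II 0.2305, Urn I 0.0612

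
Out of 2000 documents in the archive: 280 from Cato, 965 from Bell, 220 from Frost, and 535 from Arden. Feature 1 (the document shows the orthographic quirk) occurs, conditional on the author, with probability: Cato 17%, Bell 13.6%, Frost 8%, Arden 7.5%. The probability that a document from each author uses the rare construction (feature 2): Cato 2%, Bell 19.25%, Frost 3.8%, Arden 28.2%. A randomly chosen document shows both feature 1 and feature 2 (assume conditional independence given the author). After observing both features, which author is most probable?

Unnormalized posteriors (prior × likelihood):
  Cato: 0.14 × 0.17 × 0.02 = 0.000476
  Bell: 0.4825 × 0.136 × 0.1925 = 0.01263185
  Frost: 0.11 × 0.08 × 0.038 = 0.0003344
  Arden: 0.2675 × 0.075 × 0.282 = 0.005657625
Normalizing constant = 0.019099875.
Largest term belongs to Bell, so Bell is most probable.

Bell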